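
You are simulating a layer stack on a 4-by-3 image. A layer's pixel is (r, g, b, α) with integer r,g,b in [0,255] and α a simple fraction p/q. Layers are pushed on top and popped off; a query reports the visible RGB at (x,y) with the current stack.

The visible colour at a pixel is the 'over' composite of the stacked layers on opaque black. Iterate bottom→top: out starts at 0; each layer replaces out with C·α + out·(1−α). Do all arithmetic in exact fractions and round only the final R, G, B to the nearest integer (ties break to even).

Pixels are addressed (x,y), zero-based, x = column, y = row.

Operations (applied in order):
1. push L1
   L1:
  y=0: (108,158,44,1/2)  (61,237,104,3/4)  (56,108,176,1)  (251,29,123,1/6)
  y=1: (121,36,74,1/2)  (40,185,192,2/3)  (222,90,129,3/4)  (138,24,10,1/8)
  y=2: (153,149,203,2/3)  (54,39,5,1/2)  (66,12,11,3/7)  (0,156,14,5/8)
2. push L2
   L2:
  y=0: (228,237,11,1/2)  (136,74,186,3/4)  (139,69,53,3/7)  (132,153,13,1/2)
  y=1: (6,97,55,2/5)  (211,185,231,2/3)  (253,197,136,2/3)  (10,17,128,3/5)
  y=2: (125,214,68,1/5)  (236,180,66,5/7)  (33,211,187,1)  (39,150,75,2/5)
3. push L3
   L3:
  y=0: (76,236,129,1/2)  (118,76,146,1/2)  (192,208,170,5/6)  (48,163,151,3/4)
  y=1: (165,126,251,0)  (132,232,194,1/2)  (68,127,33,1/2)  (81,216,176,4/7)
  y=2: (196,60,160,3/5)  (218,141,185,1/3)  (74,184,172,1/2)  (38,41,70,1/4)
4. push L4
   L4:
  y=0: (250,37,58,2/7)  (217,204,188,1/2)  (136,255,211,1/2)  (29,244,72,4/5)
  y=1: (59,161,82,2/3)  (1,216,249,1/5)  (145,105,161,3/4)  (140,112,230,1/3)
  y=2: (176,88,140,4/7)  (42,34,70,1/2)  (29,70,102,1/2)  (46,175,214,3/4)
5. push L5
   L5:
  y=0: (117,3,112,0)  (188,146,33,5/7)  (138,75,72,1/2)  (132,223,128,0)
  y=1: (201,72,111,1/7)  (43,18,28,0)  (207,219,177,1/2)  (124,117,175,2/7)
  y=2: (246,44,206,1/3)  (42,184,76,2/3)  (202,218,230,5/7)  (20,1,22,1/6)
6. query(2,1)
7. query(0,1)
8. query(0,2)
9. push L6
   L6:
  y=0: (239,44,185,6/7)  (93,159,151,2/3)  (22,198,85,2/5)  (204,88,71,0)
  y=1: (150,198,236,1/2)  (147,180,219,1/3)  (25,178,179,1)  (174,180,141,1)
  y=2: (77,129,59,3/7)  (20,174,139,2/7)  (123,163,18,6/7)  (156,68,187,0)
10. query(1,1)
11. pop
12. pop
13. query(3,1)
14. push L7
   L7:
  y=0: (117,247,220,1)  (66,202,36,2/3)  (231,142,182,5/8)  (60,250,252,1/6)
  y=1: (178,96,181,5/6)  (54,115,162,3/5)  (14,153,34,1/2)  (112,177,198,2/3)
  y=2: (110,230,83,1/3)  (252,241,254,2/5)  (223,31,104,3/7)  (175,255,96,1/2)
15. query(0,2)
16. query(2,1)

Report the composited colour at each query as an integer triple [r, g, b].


query (2,1) [L1,L2,L3,L4,L5] — begin 0,0,0
after L1 α=3/4: [333/2, 135/2, 387/4]
after L2 α=2/3: [1345/6, 923/6, 1475/12]
after L3 α=1/2: [1753/12, 1685/12, 1871/24]
after L4 α=3/4: [6973/48, 5465/48, 13463/96]
after L5 α=1/2: [16909/96, 15977/96, 30455/192]
= [176, 166, 159]

(0,1) stack=L1,L2,L3,L4,L5; from [0,0,0]:
+L1 (α=1/2) → [121/2, 18, 37]
+L2 (α=2/5) → [387/10, 248/5, 221/5]
+L3 (α=0) → [387/10, 248/5, 221/5]
+L4 (α=2/3) → [1567/30, 1858/15, 347/5]
+L5 (α=1/7) → [2572/35, 4076/35, 2637/35]
→ [73, 116, 75]

(0,2) stack=L1,L2,L3,L4,L5; from [0,0,0]:
L1 α=2/3: [102, 298/3, 406/3]
L2 α=1/5: [533/5, 1834/15, 1828/15]
L3 α=3/5: [4006/25, 6368/75, 10856/75]
L4 α=4/7: [29618/175, 15168/175, 24856/175]
L5 α=1/3: [102286/525, 38036/525, 85762/525]
rounded: [195, 72, 163]

(1,1) stack=L1,L2,L3,L4,L5,L6; from [0,0,0]:
+L1 (α=2/3) → [80/3, 370/3, 128]
+L2 (α=2/3) → [1346/9, 1480/9, 590/3]
+L3 (α=1/2) → [1267/9, 1784/9, 586/3]
+L4 (α=1/5) → [5077/45, 1816/9, 3091/15]
+L5 (α=0) → [5077/45, 1816/9, 3091/15]
+L6 (α=1/3) → [16769/135, 5252/27, 9467/45]
→ [124, 195, 210]

(3,1) stack=L1,L2,L3,L4; from [0,0,0]:
+L1 (α=1/8) → [69/4, 3, 5/4]
+L2 (α=3/5) → [129/10, 57/5, 773/10]
+L3 (α=4/7) → [3627/70, 4491/35, 1337/10]
+L4 (α=1/3) → [8527/105, 12902/105, 829/5]
= [81, 123, 166]

(0,2) stack=L1,L2,L3,L4,L7; from [0,0,0]:
after L1 α=2/3: [102, 298/3, 406/3]
after L2 α=1/5: [533/5, 1834/15, 1828/15]
after L3 α=3/5: [4006/25, 6368/75, 10856/75]
after L4 α=4/7: [29618/175, 15168/175, 24856/175]
after L7 α=1/3: [26162/175, 70586/525, 64237/525]
= [149, 134, 122]

query (2,1) [L1,L2,L3,L4,L7] — begin 0,0,0
+L1 (α=3/4) → [333/2, 135/2, 387/4]
+L2 (α=2/3) → [1345/6, 923/6, 1475/12]
+L3 (α=1/2) → [1753/12, 1685/12, 1871/24]
+L4 (α=3/4) → [6973/48, 5465/48, 13463/96]
+L7 (α=1/2) → [7645/96, 12809/96, 16727/192]
rounded: [80, 133, 87]


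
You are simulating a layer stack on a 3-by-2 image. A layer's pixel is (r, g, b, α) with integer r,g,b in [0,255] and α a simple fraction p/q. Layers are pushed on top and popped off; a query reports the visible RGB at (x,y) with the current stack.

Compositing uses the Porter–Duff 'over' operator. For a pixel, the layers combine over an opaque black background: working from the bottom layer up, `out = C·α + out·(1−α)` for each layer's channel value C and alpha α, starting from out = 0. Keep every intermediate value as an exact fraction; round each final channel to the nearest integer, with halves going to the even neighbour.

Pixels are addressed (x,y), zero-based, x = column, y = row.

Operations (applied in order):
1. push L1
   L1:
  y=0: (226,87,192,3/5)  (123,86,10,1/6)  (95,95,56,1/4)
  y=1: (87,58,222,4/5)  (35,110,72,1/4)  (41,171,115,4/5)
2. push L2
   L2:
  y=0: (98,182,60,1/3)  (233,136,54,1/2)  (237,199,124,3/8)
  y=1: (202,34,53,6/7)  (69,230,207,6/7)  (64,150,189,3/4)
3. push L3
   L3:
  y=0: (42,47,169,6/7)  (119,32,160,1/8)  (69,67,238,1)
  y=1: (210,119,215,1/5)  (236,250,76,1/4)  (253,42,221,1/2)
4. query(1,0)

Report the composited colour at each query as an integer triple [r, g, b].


(1,0) stack=L1,L2,L3; from [0,0,0]:
after L1 α=1/6: [41/2, 43/3, 5/3]
after L2 α=1/2: [507/4, 451/6, 167/6]
after L3 α=1/8: [4025/32, 3349/48, 2129/48]
→ [126, 70, 44]


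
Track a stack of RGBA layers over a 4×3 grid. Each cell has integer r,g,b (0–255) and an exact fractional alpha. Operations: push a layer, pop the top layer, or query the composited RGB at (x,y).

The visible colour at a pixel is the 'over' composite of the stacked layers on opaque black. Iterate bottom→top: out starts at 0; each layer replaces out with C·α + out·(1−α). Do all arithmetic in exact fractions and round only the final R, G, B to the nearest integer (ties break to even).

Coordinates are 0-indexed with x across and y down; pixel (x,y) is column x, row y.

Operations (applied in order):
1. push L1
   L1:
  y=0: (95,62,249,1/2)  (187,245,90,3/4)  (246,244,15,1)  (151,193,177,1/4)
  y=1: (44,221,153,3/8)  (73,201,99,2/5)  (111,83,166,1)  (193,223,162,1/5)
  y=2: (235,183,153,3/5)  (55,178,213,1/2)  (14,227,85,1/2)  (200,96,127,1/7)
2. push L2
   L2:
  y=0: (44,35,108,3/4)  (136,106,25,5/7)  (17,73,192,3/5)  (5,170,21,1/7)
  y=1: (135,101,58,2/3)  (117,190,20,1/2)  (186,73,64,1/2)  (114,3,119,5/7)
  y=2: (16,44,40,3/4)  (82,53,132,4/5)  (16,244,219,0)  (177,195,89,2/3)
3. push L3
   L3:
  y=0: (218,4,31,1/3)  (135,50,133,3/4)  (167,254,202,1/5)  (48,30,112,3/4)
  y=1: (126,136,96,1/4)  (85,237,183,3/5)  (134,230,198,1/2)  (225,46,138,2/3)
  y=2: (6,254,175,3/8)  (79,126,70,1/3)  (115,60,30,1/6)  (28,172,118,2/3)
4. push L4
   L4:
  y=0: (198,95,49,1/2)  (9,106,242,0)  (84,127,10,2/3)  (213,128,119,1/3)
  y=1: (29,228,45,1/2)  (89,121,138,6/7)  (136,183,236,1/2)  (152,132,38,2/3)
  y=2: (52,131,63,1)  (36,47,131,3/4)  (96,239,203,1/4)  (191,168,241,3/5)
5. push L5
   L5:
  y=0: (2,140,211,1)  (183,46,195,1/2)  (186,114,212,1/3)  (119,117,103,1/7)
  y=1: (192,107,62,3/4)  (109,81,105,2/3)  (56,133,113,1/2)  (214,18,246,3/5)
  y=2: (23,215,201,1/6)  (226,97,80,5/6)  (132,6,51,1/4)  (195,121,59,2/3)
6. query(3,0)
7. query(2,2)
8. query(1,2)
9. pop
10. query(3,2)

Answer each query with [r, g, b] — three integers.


query (3,0) [L1,L2,L3,L4,L5] — begin 0,0,0
+L1 (α=1/4) → [151/4, 193/4, 177/4]
+L2 (α=1/7) → [463/14, 919/14, 573/14]
+L3 (α=3/4) → [2479/56, 2179/56, 5277/56]
+L4 (α=1/3) → [8443/84, 1921/28, 8609/84]
+L5 (α=1/7) → [10109/98, 7401/98, 10051/98]
rounded: [103, 76, 103]

query (2,2) [L1,L2,L3,L4,L5] — begin 0,0,0
after L1 α=1/2: [7, 227/2, 85/2]
after L2 α=0: [7, 227/2, 85/2]
after L3 α=1/6: [25, 1255/12, 485/12]
after L4 α=1/4: [171/4, 2211/16, 1297/16]
after L5 α=1/4: [1041/16, 6729/64, 4707/64]
= [65, 105, 74]

(1,2) stack=L1,L2,L3,L4,L5; from [0,0,0]:
L1 α=1/2: [55/2, 89, 213/2]
L2 α=4/5: [711/10, 301/5, 1269/10]
L3 α=1/3: [1106/15, 1232/15, 1619/15]
L4 α=3/4: [1363/30, 3347/60, 3757/30]
L5 α=5/6: [35263/180, 32447/360, 15757/180]
→ [196, 90, 88]

(3,2) stack=L1,L2,L3,L4; from [0,0,0]:
after L1 α=1/7: [200/7, 96/7, 127/7]
after L2 α=2/3: [2678/21, 942/7, 1373/21]
after L3 α=2/3: [3854/63, 3350/21, 6329/63]
after L4 α=3/5: [43807/315, 17284/105, 58207/315]
= [139, 165, 185]


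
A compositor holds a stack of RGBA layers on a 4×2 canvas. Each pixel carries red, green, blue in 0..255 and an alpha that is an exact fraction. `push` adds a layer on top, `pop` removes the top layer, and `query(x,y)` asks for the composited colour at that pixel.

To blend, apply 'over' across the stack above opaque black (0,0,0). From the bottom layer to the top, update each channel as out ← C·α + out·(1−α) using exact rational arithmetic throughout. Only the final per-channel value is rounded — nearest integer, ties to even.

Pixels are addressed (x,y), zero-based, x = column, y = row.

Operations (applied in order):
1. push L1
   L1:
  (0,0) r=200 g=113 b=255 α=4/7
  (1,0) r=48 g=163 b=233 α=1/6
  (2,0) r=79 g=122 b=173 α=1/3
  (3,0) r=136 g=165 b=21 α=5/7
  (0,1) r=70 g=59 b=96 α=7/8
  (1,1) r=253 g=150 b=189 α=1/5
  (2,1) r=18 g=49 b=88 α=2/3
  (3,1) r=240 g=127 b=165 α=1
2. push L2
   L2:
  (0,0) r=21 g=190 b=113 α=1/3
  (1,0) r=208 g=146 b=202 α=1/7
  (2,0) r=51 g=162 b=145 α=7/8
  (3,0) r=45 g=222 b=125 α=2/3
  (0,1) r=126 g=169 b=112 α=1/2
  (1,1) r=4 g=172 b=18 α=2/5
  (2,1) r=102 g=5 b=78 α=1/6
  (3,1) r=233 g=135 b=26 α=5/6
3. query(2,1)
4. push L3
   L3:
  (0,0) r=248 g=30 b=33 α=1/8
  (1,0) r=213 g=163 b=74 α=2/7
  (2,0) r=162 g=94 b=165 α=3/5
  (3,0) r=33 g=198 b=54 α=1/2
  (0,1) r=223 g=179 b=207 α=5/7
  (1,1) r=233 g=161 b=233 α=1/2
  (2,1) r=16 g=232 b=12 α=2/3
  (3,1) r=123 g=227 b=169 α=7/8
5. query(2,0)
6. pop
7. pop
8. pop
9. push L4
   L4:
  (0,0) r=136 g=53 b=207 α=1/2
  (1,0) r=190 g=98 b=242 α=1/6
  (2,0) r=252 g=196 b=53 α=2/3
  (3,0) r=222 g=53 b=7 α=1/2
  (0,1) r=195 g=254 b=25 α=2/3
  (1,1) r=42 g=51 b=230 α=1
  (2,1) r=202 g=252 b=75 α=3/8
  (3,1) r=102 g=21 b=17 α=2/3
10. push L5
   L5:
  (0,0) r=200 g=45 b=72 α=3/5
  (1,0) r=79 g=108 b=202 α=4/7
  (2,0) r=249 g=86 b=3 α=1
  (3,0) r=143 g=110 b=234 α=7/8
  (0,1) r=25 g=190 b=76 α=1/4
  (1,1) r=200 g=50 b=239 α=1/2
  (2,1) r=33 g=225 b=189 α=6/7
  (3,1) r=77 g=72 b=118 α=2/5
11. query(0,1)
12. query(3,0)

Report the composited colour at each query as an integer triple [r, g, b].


(2,1) stack=L1,L2; from [0,0,0]:
+L1 (α=2/3) → [12, 98/3, 176/3]
+L2 (α=1/6) → [27, 505/18, 557/9]
rounded: [27, 28, 62]

at x=2,y=0 over L1,L2,L3:
after L1 α=1/3: [79/3, 122/3, 173/3]
after L2 α=7/8: [575/12, 881/6, 1609/12]
after L3 α=3/5: [3491/30, 1727/15, 4579/30]
rounded: [116, 115, 153]

at x=0,y=1 over L4,L5:
after L4 α=2/3: [130, 508/3, 50/3]
after L5 α=1/4: [415/4, 349/2, 63/2]
→ [104, 174, 32]

query (3,0) [L4,L5] — begin 0,0,0
L4 α=1/2: [111, 53/2, 7/2]
L5 α=7/8: [139, 1593/16, 3283/16]
rounded: [139, 100, 205]


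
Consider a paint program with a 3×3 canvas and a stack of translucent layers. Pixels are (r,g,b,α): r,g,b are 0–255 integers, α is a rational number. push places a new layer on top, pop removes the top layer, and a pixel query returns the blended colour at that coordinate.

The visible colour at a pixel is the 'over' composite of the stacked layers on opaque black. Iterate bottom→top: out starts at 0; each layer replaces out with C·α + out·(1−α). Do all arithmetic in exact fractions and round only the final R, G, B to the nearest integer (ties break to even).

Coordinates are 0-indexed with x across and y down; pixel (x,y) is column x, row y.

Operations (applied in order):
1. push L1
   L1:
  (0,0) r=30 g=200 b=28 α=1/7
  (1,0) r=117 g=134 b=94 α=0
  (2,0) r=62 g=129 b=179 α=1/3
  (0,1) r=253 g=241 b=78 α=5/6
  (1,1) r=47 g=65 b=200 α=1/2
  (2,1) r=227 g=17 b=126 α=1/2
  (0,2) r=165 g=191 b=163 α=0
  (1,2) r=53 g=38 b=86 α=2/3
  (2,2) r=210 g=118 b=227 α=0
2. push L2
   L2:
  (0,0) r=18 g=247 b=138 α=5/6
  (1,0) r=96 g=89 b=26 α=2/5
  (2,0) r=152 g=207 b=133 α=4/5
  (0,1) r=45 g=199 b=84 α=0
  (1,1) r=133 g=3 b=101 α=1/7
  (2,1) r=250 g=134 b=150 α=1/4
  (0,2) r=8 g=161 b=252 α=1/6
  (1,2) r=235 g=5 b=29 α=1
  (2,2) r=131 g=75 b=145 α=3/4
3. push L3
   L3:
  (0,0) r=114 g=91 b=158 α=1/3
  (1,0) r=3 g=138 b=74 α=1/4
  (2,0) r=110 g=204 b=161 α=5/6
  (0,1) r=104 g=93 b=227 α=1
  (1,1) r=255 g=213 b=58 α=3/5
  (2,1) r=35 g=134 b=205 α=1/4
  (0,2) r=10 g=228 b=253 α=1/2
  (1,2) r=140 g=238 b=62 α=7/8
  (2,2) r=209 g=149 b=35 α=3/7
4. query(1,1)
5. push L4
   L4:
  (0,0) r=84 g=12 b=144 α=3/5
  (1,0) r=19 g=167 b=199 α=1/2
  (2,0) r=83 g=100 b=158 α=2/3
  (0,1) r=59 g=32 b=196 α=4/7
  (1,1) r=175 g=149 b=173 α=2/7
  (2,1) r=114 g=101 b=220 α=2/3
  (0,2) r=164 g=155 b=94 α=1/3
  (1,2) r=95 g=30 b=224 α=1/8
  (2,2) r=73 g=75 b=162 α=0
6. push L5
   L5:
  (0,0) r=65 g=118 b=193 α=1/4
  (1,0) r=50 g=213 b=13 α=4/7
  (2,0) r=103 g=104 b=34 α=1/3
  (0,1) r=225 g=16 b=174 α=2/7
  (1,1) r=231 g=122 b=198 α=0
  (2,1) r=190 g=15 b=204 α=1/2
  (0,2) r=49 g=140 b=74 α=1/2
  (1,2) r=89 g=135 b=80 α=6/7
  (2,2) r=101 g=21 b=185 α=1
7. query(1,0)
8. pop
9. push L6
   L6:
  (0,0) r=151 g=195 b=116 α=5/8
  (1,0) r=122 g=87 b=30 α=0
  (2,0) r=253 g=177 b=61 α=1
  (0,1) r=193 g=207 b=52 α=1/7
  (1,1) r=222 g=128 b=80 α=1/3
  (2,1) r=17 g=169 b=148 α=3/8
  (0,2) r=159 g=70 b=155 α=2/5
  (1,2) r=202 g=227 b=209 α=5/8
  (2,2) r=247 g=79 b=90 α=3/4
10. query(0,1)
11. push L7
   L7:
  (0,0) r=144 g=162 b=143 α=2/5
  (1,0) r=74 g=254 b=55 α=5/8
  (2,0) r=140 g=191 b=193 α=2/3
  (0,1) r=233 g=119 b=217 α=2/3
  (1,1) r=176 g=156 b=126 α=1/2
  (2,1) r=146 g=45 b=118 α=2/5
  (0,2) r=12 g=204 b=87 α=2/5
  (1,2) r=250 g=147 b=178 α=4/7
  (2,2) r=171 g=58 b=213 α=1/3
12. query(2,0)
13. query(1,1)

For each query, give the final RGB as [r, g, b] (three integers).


(1,1) stack=L1,L2,L3; from [0,0,0]:
after L1 α=1/2: [47/2, 65/2, 100]
after L2 α=1/7: [274/7, 198/7, 701/7]
after L3 α=3/5: [5903/35, 4869/35, 524/7]
→ [169, 139, 75]

at x=1,y=0 over L1,L2,L3,L4,L5:
L1 α=0: [0, 0, 0]
L2 α=2/5: [192/5, 178/5, 52/5]
L3 α=1/4: [591/20, 306/5, 263/10]
L4 α=1/2: [971/40, 1141/10, 2253/20]
L5 α=4/7: [1559/40, 11943/70, 7799/140]
→ [39, 171, 56]

query (0,1) [L1,L2,L3,L4,L6] — begin 0,0,0
+L1 (α=5/6) → [1265/6, 1205/6, 65]
+L2 (α=0) → [1265/6, 1205/6, 65]
+L3 (α=1) → [104, 93, 227]
+L4 (α=4/7) → [548/7, 407/7, 1465/7]
+L6 (α=1/7) → [4639/49, 3891/49, 9154/49]
→ [95, 79, 187]

at x=2,y=0 over L1,L2,L3,L4,L6,L7:
L1 α=1/3: [62/3, 43, 179/3]
L2 α=4/5: [1886/15, 871/5, 355/3]
L3 α=5/6: [5068/45, 5971/30, 1385/9]
L4 α=2/3: [12538/135, 11971/90, 4229/27]
L6 α=1: [253, 177, 61]
L7 α=2/3: [533/3, 559/3, 149]
rounded: [178, 186, 149]

at x=1,y=1 over L1,L2,L3,L4,L6,L7:
L1 α=1/2: [47/2, 65/2, 100]
L2 α=1/7: [274/7, 198/7, 701/7]
L3 α=3/5: [5903/35, 4869/35, 524/7]
L4 α=2/7: [8353/49, 6955/49, 5042/49]
L6 α=1/3: [27584/147, 20182/147, 4668/49]
L7 α=1/2: [26728/147, 21557/147, 5421/49]
→ [182, 147, 111]


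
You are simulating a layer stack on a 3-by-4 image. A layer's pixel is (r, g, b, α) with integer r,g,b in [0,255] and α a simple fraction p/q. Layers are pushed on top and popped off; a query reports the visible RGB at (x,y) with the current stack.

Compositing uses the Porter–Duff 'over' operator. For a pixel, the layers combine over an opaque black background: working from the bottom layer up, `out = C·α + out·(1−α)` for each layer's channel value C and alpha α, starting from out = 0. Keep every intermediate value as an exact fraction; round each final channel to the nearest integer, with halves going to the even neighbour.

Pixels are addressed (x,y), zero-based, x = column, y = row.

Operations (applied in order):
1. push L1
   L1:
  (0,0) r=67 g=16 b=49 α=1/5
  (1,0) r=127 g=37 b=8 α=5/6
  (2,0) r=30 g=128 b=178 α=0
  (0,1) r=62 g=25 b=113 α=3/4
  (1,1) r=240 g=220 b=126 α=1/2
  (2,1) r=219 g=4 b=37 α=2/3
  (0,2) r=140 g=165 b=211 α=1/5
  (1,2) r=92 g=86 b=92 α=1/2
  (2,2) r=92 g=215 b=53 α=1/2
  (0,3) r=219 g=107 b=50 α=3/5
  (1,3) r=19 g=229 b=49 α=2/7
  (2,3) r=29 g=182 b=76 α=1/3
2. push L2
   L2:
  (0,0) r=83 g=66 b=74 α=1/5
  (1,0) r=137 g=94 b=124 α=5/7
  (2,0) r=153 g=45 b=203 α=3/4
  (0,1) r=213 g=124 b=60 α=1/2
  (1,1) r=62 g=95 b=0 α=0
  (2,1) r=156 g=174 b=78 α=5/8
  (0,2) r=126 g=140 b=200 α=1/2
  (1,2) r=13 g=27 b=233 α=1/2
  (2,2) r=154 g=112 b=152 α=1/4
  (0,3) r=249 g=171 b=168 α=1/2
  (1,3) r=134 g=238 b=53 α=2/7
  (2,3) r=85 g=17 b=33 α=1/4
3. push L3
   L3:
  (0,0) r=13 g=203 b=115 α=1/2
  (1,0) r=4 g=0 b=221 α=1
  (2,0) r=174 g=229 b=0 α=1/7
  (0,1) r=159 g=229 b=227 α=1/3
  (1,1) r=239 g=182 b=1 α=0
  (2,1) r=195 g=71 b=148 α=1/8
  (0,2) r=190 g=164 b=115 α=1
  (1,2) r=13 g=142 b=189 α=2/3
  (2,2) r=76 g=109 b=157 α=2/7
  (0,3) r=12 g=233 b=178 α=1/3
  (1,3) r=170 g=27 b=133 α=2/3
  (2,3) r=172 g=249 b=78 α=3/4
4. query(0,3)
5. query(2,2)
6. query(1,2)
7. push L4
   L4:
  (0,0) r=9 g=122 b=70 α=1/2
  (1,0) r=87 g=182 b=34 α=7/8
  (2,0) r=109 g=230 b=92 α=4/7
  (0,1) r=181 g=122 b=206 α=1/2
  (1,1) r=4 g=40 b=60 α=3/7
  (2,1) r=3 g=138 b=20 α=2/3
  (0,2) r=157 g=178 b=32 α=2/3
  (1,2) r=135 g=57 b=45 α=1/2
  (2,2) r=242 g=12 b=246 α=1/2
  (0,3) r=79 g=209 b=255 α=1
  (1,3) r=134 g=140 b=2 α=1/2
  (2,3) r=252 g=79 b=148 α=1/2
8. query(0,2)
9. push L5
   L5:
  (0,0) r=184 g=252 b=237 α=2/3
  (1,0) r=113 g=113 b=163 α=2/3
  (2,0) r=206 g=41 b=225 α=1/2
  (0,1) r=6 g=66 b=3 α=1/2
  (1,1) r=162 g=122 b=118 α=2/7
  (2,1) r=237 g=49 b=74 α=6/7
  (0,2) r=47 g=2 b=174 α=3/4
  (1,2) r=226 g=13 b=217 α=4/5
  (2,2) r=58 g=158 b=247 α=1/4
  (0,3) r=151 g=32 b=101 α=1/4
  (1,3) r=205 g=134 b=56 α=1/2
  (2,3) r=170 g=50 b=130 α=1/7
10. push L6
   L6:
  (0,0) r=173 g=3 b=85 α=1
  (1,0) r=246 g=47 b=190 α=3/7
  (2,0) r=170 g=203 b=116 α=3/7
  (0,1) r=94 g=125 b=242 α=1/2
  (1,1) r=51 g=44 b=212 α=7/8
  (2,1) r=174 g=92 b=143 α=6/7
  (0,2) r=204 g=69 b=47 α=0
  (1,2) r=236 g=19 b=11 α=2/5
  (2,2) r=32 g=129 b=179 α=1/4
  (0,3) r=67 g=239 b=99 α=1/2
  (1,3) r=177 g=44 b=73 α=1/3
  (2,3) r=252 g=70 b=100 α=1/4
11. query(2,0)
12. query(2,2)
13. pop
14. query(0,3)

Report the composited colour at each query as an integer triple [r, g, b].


query (0,3) [L1,L2,L3] — begin 0,0,0
L1 α=3/5: [657/5, 321/5, 30]
L2 α=1/2: [951/5, 588/5, 99]
L3 α=1/3: [654/5, 2341/15, 376/3]
= [131, 156, 125]

at x=2,y=2 over L1,L2,L3:
L1 α=1/2: [46, 215/2, 53/2]
L2 α=1/4: [73, 869/8, 463/8]
L3 α=2/7: [517/7, 6089/56, 4827/56]
→ [74, 109, 86]

at x=1,y=2 over L1,L2,L3:
after L1 α=1/2: [46, 43, 46]
after L2 α=1/2: [59/2, 35, 279/2]
after L3 α=2/3: [37/2, 319/3, 345/2]
= [18, 106, 172]

(0,2) stack=L1,L2,L3,L4; from [0,0,0]:
after L1 α=1/5: [28, 33, 211/5]
after L2 α=1/2: [77, 173/2, 1211/10]
after L3 α=1: [190, 164, 115]
after L4 α=2/3: [168, 520/3, 179/3]
→ [168, 173, 60]

at x=2,y=0 over L1,L2,L3,L4,L5,L6:
after L1 α=0: [0, 0, 0]
after L2 α=3/4: [459/4, 135/4, 609/4]
after L3 α=1/7: [1725/14, 863/14, 261/2]
after L4 α=4/7: [11279/98, 15469/98, 217/2]
after L5 α=1/2: [31467/196, 19487/196, 667/4]
after L6 α=3/7: [56457/343, 49328/343, 145]
rounded: [165, 144, 145]

query (2,2) [L1,L2,L3,L4,L5,L6] — begin 0,0,0
L1 α=1/2: [46, 215/2, 53/2]
L2 α=1/4: [73, 869/8, 463/8]
L3 α=2/7: [517/7, 6089/56, 4827/56]
L4 α=1/2: [2211/14, 6761/112, 18603/112]
L5 α=1/4: [7445/56, 37979/448, 83473/448]
L6 α=1/4: [24127/224, 171729/1792, 330611/1792]
→ [108, 96, 184]

at x=0,y=3 over L1,L2,L3,L4,L5:
L1 α=3/5: [657/5, 321/5, 30]
L2 α=1/2: [951/5, 588/5, 99]
L3 α=1/3: [654/5, 2341/15, 376/3]
L4 α=1: [79, 209, 255]
L5 α=1/4: [97, 659/4, 433/2]
= [97, 165, 216]


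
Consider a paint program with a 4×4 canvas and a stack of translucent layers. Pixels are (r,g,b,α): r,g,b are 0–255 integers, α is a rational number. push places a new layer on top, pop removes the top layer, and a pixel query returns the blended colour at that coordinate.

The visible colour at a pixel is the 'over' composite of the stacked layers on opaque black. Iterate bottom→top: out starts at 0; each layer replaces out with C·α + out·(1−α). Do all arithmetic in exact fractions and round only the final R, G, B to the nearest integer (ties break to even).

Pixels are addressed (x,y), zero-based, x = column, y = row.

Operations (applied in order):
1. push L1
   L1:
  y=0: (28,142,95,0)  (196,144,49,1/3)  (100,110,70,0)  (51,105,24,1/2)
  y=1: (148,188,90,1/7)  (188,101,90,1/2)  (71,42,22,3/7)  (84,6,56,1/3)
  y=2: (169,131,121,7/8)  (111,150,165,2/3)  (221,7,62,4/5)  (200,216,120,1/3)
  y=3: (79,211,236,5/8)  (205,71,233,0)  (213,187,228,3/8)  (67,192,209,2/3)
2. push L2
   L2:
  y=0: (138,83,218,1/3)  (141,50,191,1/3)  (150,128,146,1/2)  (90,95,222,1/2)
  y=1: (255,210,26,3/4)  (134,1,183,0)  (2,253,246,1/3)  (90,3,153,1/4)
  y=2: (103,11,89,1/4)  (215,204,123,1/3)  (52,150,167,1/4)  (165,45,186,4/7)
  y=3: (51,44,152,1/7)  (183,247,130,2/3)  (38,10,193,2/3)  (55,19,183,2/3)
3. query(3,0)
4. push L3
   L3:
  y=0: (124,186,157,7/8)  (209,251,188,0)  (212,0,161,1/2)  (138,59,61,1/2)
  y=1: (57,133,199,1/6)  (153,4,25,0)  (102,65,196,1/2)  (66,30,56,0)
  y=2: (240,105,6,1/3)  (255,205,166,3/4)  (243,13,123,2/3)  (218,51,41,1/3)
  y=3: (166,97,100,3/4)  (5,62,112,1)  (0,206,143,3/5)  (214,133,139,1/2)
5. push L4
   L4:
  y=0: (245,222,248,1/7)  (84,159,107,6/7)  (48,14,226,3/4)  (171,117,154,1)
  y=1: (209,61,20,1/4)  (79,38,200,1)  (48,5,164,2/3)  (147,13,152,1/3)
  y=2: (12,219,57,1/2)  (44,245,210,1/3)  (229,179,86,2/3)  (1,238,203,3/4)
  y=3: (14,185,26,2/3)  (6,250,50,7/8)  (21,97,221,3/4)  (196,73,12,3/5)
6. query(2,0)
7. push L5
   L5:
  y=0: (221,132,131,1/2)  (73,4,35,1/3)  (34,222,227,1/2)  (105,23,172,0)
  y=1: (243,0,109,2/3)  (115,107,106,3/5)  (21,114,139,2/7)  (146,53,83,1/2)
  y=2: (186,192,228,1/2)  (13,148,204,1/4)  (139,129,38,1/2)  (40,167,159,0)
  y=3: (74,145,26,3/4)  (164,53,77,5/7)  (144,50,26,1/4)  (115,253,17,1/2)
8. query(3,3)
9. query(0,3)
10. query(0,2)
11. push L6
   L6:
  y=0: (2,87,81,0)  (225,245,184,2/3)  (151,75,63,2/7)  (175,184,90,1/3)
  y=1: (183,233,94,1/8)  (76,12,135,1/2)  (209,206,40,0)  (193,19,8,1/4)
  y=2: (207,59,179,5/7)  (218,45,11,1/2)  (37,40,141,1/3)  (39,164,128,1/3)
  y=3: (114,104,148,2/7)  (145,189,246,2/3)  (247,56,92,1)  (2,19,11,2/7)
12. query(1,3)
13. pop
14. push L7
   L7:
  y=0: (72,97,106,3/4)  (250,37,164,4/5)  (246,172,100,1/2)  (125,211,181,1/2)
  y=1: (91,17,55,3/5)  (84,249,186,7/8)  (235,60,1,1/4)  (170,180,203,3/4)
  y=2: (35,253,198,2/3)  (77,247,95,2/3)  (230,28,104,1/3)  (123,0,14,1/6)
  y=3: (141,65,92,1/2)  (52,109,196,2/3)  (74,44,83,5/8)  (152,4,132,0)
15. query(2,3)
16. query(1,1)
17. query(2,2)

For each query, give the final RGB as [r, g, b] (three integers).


(3,0) stack=L1,L2; from [0,0,0]:
after L1 α=1/2: [51/2, 105/2, 12]
after L2 α=1/2: [231/4, 295/4, 117]
= [58, 74, 117]

(2,0) stack=L1,L2,L3,L4; from [0,0,0]:
L1 α=0: [0, 0, 0]
L2 α=1/2: [75, 64, 73]
L3 α=1/2: [287/2, 32, 117]
L4 α=3/4: [575/8, 37/2, 795/4]
→ [72, 18, 199]

query (3,3) [L1,L2,L3,L4,L5] — begin 0,0,0
after L1 α=2/3: [134/3, 128, 418/3]
after L2 α=2/3: [464/9, 166/3, 1516/9]
after L3 α=1/2: [1195/9, 565/6, 2767/18]
after L4 α=3/5: [7682/45, 1222/15, 3091/45]
after L5 α=1/2: [12857/90, 5017/30, 1928/45]
= [143, 167, 43]

(0,3) stack=L1,L2,L3,L4,L5; from [0,0,0]:
after L1 α=5/8: [395/8, 1055/8, 295/2]
after L2 α=1/7: [1389/28, 3341/28, 1037/7]
after L3 α=3/4: [15333/112, 11489/112, 3137/28]
after L4 α=2/3: [18469/336, 17643/112, 1531/28]
after L5 α=3/4: [93061/1344, 66363/448, 3715/112]
→ [69, 148, 33]

(0,2) stack=L1,L2,L3,L4,L5; from [0,0,0]:
L1 α=7/8: [1183/8, 917/8, 847/8]
L2 α=1/4: [4373/32, 2839/32, 3253/32]
L3 α=1/3: [8213/48, 4519/48, 3349/48]
L4 α=1/2: [8789/96, 15031/96, 6085/96]
L5 α=1/2: [26645/192, 33463/192, 27973/192]
= [139, 174, 146]

query (1,3) [L1,L2,L3,L4,L5,L6] — begin 0,0,0
after L1 α=0: [0, 0, 0]
after L2 α=2/3: [122, 494/3, 260/3]
after L3 α=1: [5, 62, 112]
after L4 α=7/8: [47/8, 453/2, 231/4]
after L5 α=5/7: [3327/28, 718/7, 143/2]
after L6 α=2/3: [11447/84, 3364/21, 1127/6]
rounded: [136, 160, 188]

query (2,3) [L1,L2,L3,L4,L5,L7] — begin 0,0,0
+L1 (α=3/8) → [639/8, 561/8, 171/2]
+L2 (α=2/3) → [1247/24, 721/24, 943/6]
+L3 (α=3/5) → [1247/60, 8137/60, 446/3]
+L4 (α=3/4) → [5027/240, 25597/240, 2435/12]
+L5 (α=1/4) → [16547/320, 29597/320, 2539/16]
+L7 (α=5/8) → [168041/2560, 159191/2560, 14257/128]
rounded: [66, 62, 111]

(1,1) stack=L1,L2,L3,L4,L5,L7; from [0,0,0]:
after L1 α=1/2: [94, 101/2, 45]
after L2 α=0: [94, 101/2, 45]
after L3 α=0: [94, 101/2, 45]
after L4 α=1: [79, 38, 200]
after L5 α=3/5: [503/5, 397/5, 718/5]
after L7 α=7/8: [3443/40, 1139/5, 1807/10]
rounded: [86, 228, 181]

at x=2,y=2 over L1,L2,L3,L4,L5,L7:
+L1 (α=4/5) → [884/5, 28/5, 248/5]
+L2 (α=1/4) → [728/5, 417/10, 1579/20]
+L3 (α=2/3) → [3158/15, 677/30, 6499/60]
+L4 (α=2/3) → [10028/45, 11417/90, 16819/180]
+L5 (α=1/2) → [16283/90, 23027/180, 23659/360]
+L7 (α=1/3) → [26633/135, 25547/270, 42379/540]
rounded: [197, 95, 78]


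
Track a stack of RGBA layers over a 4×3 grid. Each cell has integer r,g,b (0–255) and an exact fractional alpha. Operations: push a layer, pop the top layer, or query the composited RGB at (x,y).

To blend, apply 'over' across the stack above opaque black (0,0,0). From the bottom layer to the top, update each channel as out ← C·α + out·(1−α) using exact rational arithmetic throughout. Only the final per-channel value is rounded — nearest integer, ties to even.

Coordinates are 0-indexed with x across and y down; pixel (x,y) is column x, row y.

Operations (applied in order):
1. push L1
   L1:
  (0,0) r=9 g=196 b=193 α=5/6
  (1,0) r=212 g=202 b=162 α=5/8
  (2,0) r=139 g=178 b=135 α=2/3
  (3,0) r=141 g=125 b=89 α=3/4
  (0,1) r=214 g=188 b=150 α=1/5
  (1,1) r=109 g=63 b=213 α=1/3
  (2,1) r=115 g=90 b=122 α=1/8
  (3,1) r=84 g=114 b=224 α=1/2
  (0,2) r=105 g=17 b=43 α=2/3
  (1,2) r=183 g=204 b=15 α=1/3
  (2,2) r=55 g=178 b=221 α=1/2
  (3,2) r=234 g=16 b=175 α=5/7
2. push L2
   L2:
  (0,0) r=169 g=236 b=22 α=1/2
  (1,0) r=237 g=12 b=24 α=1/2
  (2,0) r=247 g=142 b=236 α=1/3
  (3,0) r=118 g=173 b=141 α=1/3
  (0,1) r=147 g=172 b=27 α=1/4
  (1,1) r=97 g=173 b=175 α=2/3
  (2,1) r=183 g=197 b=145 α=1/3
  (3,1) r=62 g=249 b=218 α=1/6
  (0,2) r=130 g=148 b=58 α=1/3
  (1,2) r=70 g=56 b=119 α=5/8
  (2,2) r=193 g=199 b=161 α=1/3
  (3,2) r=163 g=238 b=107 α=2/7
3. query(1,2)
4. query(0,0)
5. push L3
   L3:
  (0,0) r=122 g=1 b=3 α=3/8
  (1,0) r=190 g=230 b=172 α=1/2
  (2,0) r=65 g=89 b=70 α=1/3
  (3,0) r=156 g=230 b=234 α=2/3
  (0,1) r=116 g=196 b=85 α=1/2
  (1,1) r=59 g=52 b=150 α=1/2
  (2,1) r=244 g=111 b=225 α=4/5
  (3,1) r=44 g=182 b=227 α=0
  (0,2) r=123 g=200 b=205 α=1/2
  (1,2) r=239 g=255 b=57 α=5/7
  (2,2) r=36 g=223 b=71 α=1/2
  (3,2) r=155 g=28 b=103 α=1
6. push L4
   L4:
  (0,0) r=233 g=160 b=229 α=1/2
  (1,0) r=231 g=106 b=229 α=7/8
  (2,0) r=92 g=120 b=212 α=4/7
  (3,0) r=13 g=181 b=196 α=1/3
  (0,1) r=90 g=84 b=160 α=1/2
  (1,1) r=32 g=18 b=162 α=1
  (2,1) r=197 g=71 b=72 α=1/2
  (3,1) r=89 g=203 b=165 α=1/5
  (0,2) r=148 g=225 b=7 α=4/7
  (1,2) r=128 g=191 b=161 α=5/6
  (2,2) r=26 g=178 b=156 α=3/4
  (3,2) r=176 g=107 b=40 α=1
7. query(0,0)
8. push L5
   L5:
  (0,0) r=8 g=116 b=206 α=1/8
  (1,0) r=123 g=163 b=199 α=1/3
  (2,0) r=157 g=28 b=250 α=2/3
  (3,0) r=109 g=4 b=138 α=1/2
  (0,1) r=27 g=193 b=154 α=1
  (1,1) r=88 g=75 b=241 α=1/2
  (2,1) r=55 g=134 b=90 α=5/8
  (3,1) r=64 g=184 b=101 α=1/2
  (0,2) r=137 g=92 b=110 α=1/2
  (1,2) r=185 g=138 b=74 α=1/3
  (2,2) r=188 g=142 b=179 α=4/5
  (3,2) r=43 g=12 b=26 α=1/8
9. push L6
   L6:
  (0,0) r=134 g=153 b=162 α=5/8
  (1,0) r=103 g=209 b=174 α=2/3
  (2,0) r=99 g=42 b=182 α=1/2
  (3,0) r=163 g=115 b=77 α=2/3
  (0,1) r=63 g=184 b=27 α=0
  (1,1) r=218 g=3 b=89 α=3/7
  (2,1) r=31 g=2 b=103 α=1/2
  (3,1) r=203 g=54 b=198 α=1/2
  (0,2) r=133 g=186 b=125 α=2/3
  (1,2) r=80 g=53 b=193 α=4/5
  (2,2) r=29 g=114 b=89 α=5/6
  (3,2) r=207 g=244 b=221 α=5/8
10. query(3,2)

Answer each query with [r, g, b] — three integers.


(1,2) stack=L1,L2; from [0,0,0]:
L1 α=1/3: [61, 68, 5]
L2 α=5/8: [533/8, 121/2, 305/4]
rounded: [67, 60, 76]

query (0,0) [L1,L2] — begin 0,0,0
L1 α=5/6: [15/2, 490/3, 965/6]
L2 α=1/2: [353/4, 599/3, 1097/12]
→ [88, 200, 91]

(0,0) stack=L1,L2,L3,L4; from [0,0,0]:
L1 α=5/6: [15/2, 490/3, 965/6]
L2 α=1/2: [353/4, 599/3, 1097/12]
L3 α=3/8: [3229/32, 751/6, 5593/96]
L4 α=1/2: [10685/64, 1711/12, 27577/192]
→ [167, 143, 144]

(3,2) stack=L1,L2,L3,L4,L5,L6; from [0,0,0]:
L1 α=5/7: [1170/7, 80/7, 125]
L2 α=2/7: [8132/49, 3732/49, 839/7]
L3 α=1: [155, 28, 103]
L4 α=1: [176, 107, 40]
L5 α=1/8: [1275/8, 761/8, 153/4]
L6 α=5/8: [12105/64, 12043/64, 4879/32]
rounded: [189, 188, 152]


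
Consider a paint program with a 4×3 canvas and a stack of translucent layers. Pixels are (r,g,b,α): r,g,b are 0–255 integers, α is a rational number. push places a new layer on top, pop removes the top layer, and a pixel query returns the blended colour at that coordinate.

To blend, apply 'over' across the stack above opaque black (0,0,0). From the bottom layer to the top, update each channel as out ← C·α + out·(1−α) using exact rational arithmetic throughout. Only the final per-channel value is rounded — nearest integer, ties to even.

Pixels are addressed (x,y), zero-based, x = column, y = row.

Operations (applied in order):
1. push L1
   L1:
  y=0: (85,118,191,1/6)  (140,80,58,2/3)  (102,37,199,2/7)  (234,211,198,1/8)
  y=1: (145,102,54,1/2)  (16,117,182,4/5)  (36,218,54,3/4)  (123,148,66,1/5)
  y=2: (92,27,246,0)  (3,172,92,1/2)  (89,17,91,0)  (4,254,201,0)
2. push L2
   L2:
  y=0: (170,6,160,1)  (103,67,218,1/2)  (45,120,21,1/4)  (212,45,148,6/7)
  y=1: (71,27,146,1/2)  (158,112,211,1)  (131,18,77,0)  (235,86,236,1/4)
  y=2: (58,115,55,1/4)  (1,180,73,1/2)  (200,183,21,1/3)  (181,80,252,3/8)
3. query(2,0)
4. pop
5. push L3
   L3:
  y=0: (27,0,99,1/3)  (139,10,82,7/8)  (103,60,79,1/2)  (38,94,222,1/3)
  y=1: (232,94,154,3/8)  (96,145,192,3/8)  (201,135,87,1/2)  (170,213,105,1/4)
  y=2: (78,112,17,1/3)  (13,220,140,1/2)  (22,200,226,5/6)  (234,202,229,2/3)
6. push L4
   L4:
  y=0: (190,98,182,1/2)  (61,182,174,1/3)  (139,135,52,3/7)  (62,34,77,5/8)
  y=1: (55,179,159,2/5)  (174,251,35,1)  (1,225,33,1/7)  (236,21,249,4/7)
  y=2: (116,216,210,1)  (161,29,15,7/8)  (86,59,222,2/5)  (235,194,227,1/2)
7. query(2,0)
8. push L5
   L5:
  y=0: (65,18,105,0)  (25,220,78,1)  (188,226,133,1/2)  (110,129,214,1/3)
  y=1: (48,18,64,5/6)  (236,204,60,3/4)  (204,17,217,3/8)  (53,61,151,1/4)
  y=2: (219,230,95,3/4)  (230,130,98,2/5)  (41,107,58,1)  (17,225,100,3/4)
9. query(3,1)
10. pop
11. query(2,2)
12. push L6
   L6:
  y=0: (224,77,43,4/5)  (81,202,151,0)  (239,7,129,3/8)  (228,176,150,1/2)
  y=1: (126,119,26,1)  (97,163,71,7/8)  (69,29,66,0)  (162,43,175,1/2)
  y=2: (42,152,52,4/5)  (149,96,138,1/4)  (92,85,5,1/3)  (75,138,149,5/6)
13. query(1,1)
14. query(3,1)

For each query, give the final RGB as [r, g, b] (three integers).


query (2,0) [L1,L2] — begin 0,0,0
+L1 (α=2/7) → [204/7, 74/7, 398/7]
+L2 (α=1/4) → [927/28, 531/14, 1341/28]
= [33, 38, 48]

query (2,0) [L1,L3,L4] — begin 0,0,0
+L1 (α=2/7) → [204/7, 74/7, 398/7]
+L3 (α=1/2) → [925/14, 247/7, 951/14]
+L4 (α=3/7) → [4769/49, 3823/49, 2994/49]
= [97, 78, 61]

query (3,1) [L1,L3,L4,L5] — begin 0,0,0
L1 α=1/5: [123/5, 148/5, 66/5]
L3 α=1/4: [1219/20, 1509/20, 723/20]
L4 α=4/7: [22537/140, 6207/140, 22089/140]
L5 α=1/4: [75031/560, 27161/560, 87407/560]
rounded: [134, 49, 156]

at x=2,y=2 over L1,L3,L4:
L1 α=0: [0, 0, 0]
L3 α=5/6: [55/3, 500/3, 565/3]
L4 α=2/5: [227/5, 618/5, 1009/5]
→ [45, 124, 202]

at x=1,y=1 over L1,L3,L4,L6:
L1 α=4/5: [64/5, 468/5, 728/5]
L3 α=3/8: [44, 903/8, 163]
L4 α=1: [174, 251, 35]
L6 α=7/8: [853/8, 174, 133/2]
rounded: [107, 174, 66]

at x=3,y=1 over L1,L3,L4,L6:
L1 α=1/5: [123/5, 148/5, 66/5]
L3 α=1/4: [1219/20, 1509/20, 723/20]
L4 α=4/7: [22537/140, 6207/140, 22089/140]
L6 α=1/2: [45217/280, 12227/280, 46589/280]
rounded: [161, 44, 166]


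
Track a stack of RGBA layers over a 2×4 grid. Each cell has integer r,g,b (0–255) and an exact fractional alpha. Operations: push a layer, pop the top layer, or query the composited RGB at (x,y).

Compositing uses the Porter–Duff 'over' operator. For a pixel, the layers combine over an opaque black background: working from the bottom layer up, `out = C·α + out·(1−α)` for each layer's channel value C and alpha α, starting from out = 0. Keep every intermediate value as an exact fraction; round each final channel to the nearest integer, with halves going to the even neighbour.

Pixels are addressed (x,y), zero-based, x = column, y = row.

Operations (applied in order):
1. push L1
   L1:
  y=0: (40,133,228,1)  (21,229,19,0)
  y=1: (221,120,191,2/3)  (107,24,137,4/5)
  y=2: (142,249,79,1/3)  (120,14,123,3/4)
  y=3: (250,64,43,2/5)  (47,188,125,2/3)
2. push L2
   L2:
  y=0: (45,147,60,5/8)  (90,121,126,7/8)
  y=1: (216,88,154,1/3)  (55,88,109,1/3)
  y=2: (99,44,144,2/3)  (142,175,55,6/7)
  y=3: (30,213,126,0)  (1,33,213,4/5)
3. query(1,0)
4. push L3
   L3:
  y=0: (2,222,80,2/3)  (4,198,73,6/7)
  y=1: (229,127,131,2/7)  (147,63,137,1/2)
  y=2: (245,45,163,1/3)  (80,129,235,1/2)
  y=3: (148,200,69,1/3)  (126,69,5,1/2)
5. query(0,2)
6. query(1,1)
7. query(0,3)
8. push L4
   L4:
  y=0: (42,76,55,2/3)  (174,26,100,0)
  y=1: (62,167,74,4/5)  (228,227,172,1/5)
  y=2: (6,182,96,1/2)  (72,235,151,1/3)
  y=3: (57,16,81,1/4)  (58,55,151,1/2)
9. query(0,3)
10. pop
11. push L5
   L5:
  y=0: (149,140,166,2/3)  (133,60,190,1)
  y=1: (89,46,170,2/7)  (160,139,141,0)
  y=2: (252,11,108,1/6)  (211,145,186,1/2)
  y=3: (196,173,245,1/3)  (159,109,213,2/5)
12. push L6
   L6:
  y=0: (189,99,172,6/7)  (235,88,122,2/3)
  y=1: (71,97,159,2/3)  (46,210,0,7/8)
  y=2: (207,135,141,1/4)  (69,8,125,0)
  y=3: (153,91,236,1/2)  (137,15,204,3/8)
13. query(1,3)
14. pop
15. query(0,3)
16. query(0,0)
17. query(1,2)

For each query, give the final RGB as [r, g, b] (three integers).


query (1,0) [L1,L2] — begin 0,0,0
after L1 α=0: [0, 0, 0]
after L2 α=7/8: [315/4, 847/8, 441/4]
→ [79, 106, 110]

at x=0,y=2 over L1,L2,L3:
+L1 (α=1/3) → [142/3, 83, 79/3]
+L2 (α=2/3) → [736/9, 57, 943/9]
+L3 (α=1/3) → [3677/27, 53, 3353/27]
= [136, 53, 124]

(1,1) stack=L1,L2,L3; from [0,0,0]:
+L1 (α=4/5) → [428/5, 96/5, 548/5]
+L2 (α=1/3) → [377/5, 632/15, 547/5]
+L3 (α=1/2) → [556/5, 1577/30, 616/5]
= [111, 53, 123]

query (0,3) [L1,L2,L3] — begin 0,0,0
+L1 (α=2/5) → [100, 128/5, 86/5]
+L2 (α=0) → [100, 128/5, 86/5]
+L3 (α=1/3) → [116, 1256/15, 517/15]
rounded: [116, 84, 34]

(0,3) stack=L1,L2,L3,L4; from [0,0,0]:
L1 α=2/5: [100, 128/5, 86/5]
L2 α=0: [100, 128/5, 86/5]
L3 α=1/3: [116, 1256/15, 517/15]
L4 α=1/4: [405/4, 334/5, 461/10]
rounded: [101, 67, 46]

(1,3) stack=L1,L2,L3,L5,L6; from [0,0,0]:
+L1 (α=2/3) → [94/3, 376/3, 250/3]
+L2 (α=4/5) → [106/15, 772/15, 2806/15]
+L3 (α=1/2) → [998/15, 1807/30, 2881/30]
+L5 (α=2/5) → [2588/25, 3987/50, 7141/50]
+L6 (α=3/8) → [4643/40, 4437/80, 13261/80]
rounded: [116, 55, 166]

at x=0,y=3 over L1,L2,L3,L5:
L1 α=2/5: [100, 128/5, 86/5]
L2 α=0: [100, 128/5, 86/5]
L3 α=1/3: [116, 1256/15, 517/15]
L5 α=1/3: [428/3, 5107/45, 4709/45]
→ [143, 113, 105]

at x=0,y=0 over L1,L2,L3,L5:
+L1 (α=1) → [40, 133, 228]
+L2 (α=5/8) → [345/8, 567/4, 123]
+L3 (α=2/3) → [377/24, 781/4, 283/3]
+L5 (α=2/3) → [7529/72, 1901/12, 1279/9]
→ [105, 158, 142]

(1,2) stack=L1,L2,L3,L5; from [0,0,0]:
L1 α=3/4: [90, 21/2, 369/4]
L2 α=6/7: [942/7, 303/2, 1689/28]
L3 α=1/2: [751/7, 561/4, 8269/56]
L5 α=1/2: [1114/7, 1141/8, 18685/112]
→ [159, 143, 167]


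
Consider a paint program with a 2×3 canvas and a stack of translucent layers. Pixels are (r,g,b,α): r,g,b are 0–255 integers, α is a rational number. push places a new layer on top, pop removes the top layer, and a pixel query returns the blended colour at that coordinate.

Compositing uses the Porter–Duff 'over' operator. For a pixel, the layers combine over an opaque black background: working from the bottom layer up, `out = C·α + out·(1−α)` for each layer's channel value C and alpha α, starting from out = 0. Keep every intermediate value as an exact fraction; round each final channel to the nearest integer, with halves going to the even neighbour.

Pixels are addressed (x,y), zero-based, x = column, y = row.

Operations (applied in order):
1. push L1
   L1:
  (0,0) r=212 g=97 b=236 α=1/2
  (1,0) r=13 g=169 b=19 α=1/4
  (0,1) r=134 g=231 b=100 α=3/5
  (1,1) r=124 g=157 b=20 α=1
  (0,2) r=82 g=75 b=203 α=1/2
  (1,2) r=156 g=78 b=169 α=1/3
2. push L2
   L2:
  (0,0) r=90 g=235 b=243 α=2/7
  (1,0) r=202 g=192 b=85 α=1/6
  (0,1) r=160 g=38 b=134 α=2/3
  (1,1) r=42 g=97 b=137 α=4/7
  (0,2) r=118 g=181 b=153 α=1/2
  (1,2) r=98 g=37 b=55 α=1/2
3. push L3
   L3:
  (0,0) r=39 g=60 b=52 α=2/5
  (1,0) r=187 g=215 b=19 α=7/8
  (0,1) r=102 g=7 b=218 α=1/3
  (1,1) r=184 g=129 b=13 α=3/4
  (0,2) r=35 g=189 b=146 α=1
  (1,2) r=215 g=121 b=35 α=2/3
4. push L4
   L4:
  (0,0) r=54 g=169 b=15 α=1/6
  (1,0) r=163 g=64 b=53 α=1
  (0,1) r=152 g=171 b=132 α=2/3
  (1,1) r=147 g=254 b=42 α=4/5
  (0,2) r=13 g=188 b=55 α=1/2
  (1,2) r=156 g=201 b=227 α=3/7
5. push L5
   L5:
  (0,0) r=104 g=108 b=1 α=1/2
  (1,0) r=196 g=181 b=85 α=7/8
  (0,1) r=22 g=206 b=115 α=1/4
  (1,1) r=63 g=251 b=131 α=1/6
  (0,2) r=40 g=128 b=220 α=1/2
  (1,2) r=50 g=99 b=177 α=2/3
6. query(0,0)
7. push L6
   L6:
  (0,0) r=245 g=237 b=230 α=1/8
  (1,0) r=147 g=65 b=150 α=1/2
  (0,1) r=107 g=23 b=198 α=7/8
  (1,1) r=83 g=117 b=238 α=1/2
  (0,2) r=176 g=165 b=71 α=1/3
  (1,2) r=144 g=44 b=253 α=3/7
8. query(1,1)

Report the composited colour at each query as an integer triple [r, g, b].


at x=0,y=0 over L1,L2,L3,L4,L5:
after L1 α=1/2: [106, 97/2, 118]
after L2 α=2/7: [710/7, 1425/14, 1076/7]
after L3 α=2/5: [2676/35, 1191/14, 3956/35]
after L4 α=1/6: [509/7, 8321/84, 4061/42]
after L5 α=1/2: [1237/14, 17393/168, 4103/84]
rounded: [88, 104, 49]

query (1,1) [L1,L2,L3,L4,L5,L6] — begin 0,0,0
after L1 α=1: [124, 157, 20]
after L2 α=4/7: [540/7, 859/7, 608/7]
after L3 α=3/4: [1101/7, 892/7, 881/28]
after L4 α=4/5: [5217/35, 8004/35, 1117/28]
after L5 α=1/6: [943/7, 9761/42, 9253/168]
after L6 α=1/2: [762/7, 14675/84, 49237/336]
= [109, 175, 147]


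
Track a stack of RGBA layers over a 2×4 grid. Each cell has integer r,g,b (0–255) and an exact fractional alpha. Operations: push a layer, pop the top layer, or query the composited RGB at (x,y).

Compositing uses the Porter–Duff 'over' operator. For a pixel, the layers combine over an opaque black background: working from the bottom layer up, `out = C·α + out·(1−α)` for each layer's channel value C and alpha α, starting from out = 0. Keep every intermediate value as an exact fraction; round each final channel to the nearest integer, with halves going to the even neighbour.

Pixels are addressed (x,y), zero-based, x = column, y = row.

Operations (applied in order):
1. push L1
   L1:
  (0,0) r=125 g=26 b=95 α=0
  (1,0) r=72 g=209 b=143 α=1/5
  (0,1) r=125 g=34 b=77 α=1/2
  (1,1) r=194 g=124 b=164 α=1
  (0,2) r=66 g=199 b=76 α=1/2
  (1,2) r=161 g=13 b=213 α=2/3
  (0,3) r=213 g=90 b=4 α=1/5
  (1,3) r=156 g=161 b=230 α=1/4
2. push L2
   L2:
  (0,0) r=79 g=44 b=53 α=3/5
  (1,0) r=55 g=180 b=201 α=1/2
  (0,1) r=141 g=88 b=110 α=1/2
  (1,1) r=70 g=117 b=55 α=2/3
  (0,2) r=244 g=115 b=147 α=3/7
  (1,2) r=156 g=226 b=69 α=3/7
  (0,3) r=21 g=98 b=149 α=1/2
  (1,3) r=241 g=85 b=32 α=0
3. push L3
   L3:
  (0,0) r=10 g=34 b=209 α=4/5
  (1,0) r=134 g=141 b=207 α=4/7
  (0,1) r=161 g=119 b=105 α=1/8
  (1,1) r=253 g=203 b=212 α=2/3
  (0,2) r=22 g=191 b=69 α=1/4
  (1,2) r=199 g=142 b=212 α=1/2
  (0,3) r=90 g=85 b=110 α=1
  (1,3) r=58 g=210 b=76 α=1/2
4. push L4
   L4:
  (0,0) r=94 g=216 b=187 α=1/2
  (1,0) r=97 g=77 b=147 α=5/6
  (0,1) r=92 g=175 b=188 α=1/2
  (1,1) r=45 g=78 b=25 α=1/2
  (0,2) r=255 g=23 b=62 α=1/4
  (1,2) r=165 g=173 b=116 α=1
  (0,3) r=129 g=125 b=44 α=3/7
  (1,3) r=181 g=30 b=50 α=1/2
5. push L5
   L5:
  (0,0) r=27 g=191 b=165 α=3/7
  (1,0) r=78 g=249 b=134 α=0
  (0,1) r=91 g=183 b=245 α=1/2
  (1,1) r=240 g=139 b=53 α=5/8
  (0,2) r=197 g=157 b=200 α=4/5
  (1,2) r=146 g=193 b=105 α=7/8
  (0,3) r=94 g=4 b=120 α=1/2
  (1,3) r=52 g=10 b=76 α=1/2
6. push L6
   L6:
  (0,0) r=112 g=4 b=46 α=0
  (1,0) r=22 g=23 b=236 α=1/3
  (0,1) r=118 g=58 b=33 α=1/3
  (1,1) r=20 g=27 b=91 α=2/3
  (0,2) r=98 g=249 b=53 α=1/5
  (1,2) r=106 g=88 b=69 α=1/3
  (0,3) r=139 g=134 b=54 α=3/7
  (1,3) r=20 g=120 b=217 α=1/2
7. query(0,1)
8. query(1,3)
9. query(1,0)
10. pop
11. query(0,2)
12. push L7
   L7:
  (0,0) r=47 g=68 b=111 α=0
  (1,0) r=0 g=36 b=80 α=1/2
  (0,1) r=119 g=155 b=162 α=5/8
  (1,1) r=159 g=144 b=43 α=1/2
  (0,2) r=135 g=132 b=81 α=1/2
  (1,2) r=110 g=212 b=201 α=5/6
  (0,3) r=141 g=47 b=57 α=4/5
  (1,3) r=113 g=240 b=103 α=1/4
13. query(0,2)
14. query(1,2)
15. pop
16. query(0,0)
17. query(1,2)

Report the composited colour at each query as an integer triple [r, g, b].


(0,1) stack=L1,L2,L3,L4,L5,L6; from [0,0,0]:
L1 α=1/2: [125/2, 17, 77/2]
L2 α=1/2: [407/4, 105/2, 297/4]
L3 α=1/8: [3493/32, 973/16, 2499/32]
L4 α=1/2: [6437/64, 3773/32, 8515/64]
L5 α=1/2: [12261/128, 9629/64, 24195/128]
L6 α=1/3: [19813/192, 11485/96, 8769/64]
→ [103, 120, 137]

at x=1,y=3 over L1,L2,L3,L4,L5,L6:
+L1 (α=1/4) → [39, 161/4, 115/2]
+L2 (α=0) → [39, 161/4, 115/2]
+L3 (α=1/2) → [97/2, 1001/8, 267/4]
+L4 (α=1/2) → [459/4, 1241/16, 467/8]
+L5 (α=1/2) → [667/8, 1401/32, 1075/16]
+L6 (α=1/2) → [827/16, 5241/64, 4547/32]
→ [52, 82, 142]

at x=1,y=0 over L1,L2,L3,L4,L5,L6:
+L1 (α=1/5) → [72/5, 209/5, 143/5]
+L2 (α=1/2) → [347/10, 1109/10, 574/5]
+L3 (α=4/7) → [6401/70, 1281/10, 5862/35]
+L4 (α=5/6) → [40351/420, 5131/60, 10529/70]
+L5 (α=0) → [40351/420, 5131/60, 10529/70]
+L6 (α=1/3) → [44971/630, 5821/90, 6263/35]
rounded: [71, 65, 179]

at x=0,y=2 over L1,L2,L3,L4,L5:
after L1 α=1/2: [33, 199/2, 38]
after L2 α=3/7: [864/7, 743/7, 593/7]
after L3 α=1/4: [1373/14, 1783/14, 1131/14]
after L4 α=1/4: [7689/56, 5671/56, 4261/56]
after L5 α=4/5: [51817/280, 40839/280, 49061/280]
= [185, 146, 175]

query (0,2) [L1,L2,L3,L4,L5,L7] — begin 0,0,0
after L1 α=1/2: [33, 199/2, 38]
after L2 α=3/7: [864/7, 743/7, 593/7]
after L3 α=1/4: [1373/14, 1783/14, 1131/14]
after L4 α=1/4: [7689/56, 5671/56, 4261/56]
after L5 α=4/5: [51817/280, 40839/280, 49061/280]
after L7 α=1/2: [89617/560, 77799/560, 71741/560]
= [160, 139, 128]

at x=1,y=2 over L1,L2,L3,L4,L5,L7:
after L1 α=2/3: [322/3, 26/3, 142]
after L2 α=3/7: [2692/21, 2138/21, 775/7]
after L3 α=1/2: [6871/42, 2560/21, 2259/14]
after L4 α=1: [165, 173, 116]
after L5 α=7/8: [1187/8, 381/2, 851/8]
after L7 α=5/6: [5587/48, 2501/12, 8891/48]
= [116, 208, 185]

query (0,0) [L1,L2,L3,L4,L5] — begin 0,0,0
L1 α=0: [0, 0, 0]
L2 α=3/5: [237/5, 132/5, 159/5]
L3 α=4/5: [437/25, 812/25, 4339/25]
L4 α=1/2: [2787/50, 3106/25, 4507/25]
L5 α=3/7: [7599/175, 26749/175, 30403/175]
rounded: [43, 153, 174]

(1,2) stack=L1,L2,L3,L4,L5; from [0,0,0]:
+L1 (α=2/3) → [322/3, 26/3, 142]
+L2 (α=3/7) → [2692/21, 2138/21, 775/7]
+L3 (α=1/2) → [6871/42, 2560/21, 2259/14]
+L4 (α=1) → [165, 173, 116]
+L5 (α=7/8) → [1187/8, 381/2, 851/8]
→ [148, 190, 106]
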